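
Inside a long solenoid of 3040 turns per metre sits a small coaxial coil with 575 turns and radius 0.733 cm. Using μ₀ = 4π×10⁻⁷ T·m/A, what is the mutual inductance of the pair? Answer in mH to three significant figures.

M ≈ 0.371 mH

The outer solenoid produces a uniform field B₁ = μ₀n₁I₁ across the inner coil,
so the flux linkage is N₂Φ = N₂B₁A₂ = μ₀n₁N₂A₂·I₁, giving M = μ₀n₁N₂A₂.
A₂ = πr² = π(7.330×10^-3 m)² = 1.688×10^-4 m².
M = (4π×10⁻⁷)(3040)(575)(1.688×10^-4) = 3.708×10^-4 H.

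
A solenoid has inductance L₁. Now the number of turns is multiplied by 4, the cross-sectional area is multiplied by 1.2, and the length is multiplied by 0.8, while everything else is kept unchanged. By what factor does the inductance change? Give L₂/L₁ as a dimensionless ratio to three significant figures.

L₂/L₁ = 24.0

For a solenoid, L ∝ μᵣN²A/ℓ.
L₂/L₁ = (4)^2 × (1.2) × (0.8)^-1 = 24.0.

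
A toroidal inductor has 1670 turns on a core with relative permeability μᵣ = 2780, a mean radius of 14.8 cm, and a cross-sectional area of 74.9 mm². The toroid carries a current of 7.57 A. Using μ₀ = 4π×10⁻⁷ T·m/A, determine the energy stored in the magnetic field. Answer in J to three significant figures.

U ≈ 22.5 J

L = μ₀μᵣN²A/(2πR) = (4π×10⁻⁷)(2780)(1670)²(7.490×10^-5)/(2π×0.148) = 0.7847 H.
U = ½LI² = ½(0.7847)(7.57)² = 22.48 J.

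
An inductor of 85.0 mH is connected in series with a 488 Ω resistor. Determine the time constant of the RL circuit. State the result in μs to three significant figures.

τ ≈ 174 μs

τ = L/R = (8.500×10^-2 H)/(488 Ω) = 1.742×10^-4 s.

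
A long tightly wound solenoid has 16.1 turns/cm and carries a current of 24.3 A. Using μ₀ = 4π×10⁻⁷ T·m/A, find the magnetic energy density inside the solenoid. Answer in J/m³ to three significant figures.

u ≈ 962 J/m³

B = μ₀nI = (4π×10⁻⁷)(1.610×10^3)(24.3) = 4.916×10^-2 T.
u = B²/(2μ₀) = (4.916×10^-2)²/(2×4π×10⁻⁷) = 961.7 J/m³.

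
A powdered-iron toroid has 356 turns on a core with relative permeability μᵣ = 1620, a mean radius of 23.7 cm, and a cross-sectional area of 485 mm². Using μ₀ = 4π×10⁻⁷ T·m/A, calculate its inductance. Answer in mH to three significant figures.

L ≈ 84.0 mH

For a thin toroid, L = μ₀μᵣN²A/(2πR).
L = (4π×10⁻⁷)(1620)(356)²(4.850×10^-4) / (2π×0.237 m) = 8.403×10^-2 H.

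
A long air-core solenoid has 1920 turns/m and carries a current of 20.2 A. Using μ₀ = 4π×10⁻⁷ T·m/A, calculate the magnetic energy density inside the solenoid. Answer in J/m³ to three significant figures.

u ≈ 945 J/m³

B = μ₀nI = (4π×10⁻⁷)(1.920×10^3)(20.2) = 4.874×10^-2 T.
u = B²/(2μ₀) = (4.874×10^-2)²/(2×4π×10⁻⁷) = 945.1 J/m³.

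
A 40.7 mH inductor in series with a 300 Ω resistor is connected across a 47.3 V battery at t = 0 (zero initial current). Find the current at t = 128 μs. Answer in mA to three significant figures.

τ = L/R = 4.070×10^-2/300 = 1.357×10^-4 s; final current I_∞ = ε/R = 47.3/300 = 0.1577 A.
I(t) = I_∞(1 − e^(−t/τ)) with t/τ = 0.943.
I = (0.1577)(1 − e^(−0.943)) = 9.629×10^-2 A.

I ≈ 96.3 mA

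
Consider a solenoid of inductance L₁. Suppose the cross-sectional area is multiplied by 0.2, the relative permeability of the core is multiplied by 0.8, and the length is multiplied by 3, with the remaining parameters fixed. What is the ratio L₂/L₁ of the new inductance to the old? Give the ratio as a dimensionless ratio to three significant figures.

L₂/L₁ = 0.0533

For a solenoid, L ∝ μᵣN²A/ℓ.
L₂/L₁ = (0.2) × (0.8) × (3)^-1 = 0.0533.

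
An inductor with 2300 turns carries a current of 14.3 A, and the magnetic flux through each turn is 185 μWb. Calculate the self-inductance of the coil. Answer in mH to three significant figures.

Self-inductance is defined by L = NΦ_B/I (flux linkage over current).
L = (2300)(1.850×10^-4 Wb)/(14.3 A) = 2.976×10^-2 H.

L ≈ 29.8 mH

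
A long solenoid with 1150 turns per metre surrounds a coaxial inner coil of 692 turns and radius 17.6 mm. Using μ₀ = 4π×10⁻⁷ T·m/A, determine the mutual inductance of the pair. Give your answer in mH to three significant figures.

M ≈ 0.973 mH

The outer solenoid produces a uniform field B₁ = μ₀n₁I₁ across the inner coil,
so the flux linkage is N₂Φ = N₂B₁A₂ = μ₀n₁N₂A₂·I₁, giving M = μ₀n₁N₂A₂.
A₂ = πr² = π(1.760×10^-2 m)² = 9.731×10^-4 m².
M = (4π×10⁻⁷)(1150)(692)(9.731×10^-4) = 9.732×10^-4 H.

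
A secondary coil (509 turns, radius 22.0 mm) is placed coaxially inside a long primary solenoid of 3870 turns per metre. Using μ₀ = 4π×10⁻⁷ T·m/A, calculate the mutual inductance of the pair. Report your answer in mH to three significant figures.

M ≈ 3.76 mH

The outer solenoid produces a uniform field B₁ = μ₀n₁I₁ across the inner coil,
so the flux linkage is N₂Φ = N₂B₁A₂ = μ₀n₁N₂A₂·I₁, giving M = μ₀n₁N₂A₂.
A₂ = πr² = π(2.200×10^-2 m)² = 1.521×10^-3 m².
M = (4π×10⁻⁷)(3870)(509)(1.521×10^-3) = 3.764×10^-3 H.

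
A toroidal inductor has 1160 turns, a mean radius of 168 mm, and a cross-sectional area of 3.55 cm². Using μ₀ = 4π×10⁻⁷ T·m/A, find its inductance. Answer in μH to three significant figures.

L ≈ 569 μH

For a thin toroid, L = μ₀N²A/(2πR).
L = (4π×10⁻⁷)(1160)²(3.550×10^-4) / (2π×0.168 m) = 5.687×10^-4 H.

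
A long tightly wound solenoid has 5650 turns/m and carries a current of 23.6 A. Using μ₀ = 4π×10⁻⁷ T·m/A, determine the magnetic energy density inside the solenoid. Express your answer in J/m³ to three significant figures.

B = μ₀nI = (4π×10⁻⁷)(5.650×10^3)(23.6) = 0.1676 T.
u = B²/(2μ₀) = (0.1676)²/(2×4π×10⁻⁷) = 1.117×10^4 J/m³.

u ≈ 11200 J/m³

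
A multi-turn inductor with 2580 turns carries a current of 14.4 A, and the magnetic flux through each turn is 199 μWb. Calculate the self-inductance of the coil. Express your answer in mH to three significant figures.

L ≈ 35.7 mH

Self-inductance is defined by L = NΦ_B/I (flux linkage over current).
L = (2580)(1.990×10^-4 Wb)/(14.4 A) = 3.565×10^-2 H.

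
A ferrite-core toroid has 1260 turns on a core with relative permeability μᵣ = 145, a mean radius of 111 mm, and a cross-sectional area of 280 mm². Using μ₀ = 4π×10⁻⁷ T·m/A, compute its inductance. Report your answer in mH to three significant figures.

L ≈ 116 mH

For a thin toroid, L = μ₀μᵣN²A/(2πR).
L = (4π×10⁻⁷)(145)(1260)²(2.800×10^-4) / (2π×0.111 m) = 0.1161 H.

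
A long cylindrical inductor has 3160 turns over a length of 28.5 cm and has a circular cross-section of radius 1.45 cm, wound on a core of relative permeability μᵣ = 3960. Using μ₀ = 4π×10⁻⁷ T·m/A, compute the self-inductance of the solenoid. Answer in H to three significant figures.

A = πr² = π(1.450×10^-2 m)² = 6.605×10^-4 m².
For a long solenoid, L = μ₀μᵣN²A/ℓ.
L = (4π×10⁻⁷)(3960)(3160)²(6.605×10^-4)/(0.285 m) = 115.2 H.

L ≈ 115 H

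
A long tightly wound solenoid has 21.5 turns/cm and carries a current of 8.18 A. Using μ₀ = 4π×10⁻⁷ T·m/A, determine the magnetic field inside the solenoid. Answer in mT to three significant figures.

Inside a long solenoid, B = μ₀nI.
B = (4π×10⁻⁷)(2.150×10^3 m⁻¹)(8.18 A) = 2.210×10^-2 T.

B ≈ 22.1 mT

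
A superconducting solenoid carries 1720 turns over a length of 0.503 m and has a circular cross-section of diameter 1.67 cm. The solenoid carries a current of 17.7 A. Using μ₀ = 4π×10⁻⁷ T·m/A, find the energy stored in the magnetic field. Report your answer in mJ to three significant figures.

A = π(d/2)² = π(8.350×10^-3 m)² = 2.190×10^-4 m².
L = μ₀N²A/ℓ = (4π×10⁻⁷)(1720)²(2.190×10^-4)/(0.503) = 1.619×10^-3 H.
U = ½LI² = ½(1.619×10^-3)(17.7)² = 0.2536 J.

U ≈ 254 mJ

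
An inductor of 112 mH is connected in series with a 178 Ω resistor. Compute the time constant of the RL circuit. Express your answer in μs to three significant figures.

τ ≈ 629 μs

τ = L/R = (0.112 H)/(178 Ω) = 6.292×10^-4 s.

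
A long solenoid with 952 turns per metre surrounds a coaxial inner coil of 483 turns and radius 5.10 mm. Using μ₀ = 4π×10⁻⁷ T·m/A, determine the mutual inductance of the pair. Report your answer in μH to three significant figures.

The outer solenoid produces a uniform field B₁ = μ₀n₁I₁ across the inner coil,
so the flux linkage is N₂Φ = N₂B₁A₂ = μ₀n₁N₂A₂·I₁, giving M = μ₀n₁N₂A₂.
A₂ = πr² = π(5.100×10^-3 m)² = 8.171×10^-5 m².
M = (4π×10⁻⁷)(952)(483)(8.171×10^-5) = 4.722×10^-5 H.

M ≈ 47.2 μH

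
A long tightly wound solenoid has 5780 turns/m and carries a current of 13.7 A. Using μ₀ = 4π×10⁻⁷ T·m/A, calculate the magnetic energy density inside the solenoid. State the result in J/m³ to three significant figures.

u ≈ 3940 J/m³

B = μ₀nI = (4π×10⁻⁷)(5.780×10^3)(13.7) = 9.951×10^-2 T.
u = B²/(2μ₀) = (9.951×10^-2)²/(2×4π×10⁻⁷) = 3.940×10^3 J/m³.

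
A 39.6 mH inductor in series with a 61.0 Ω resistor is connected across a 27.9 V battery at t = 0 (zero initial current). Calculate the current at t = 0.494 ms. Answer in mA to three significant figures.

τ = L/R = 3.960×10^-2/61.0 = 6.492×10^-4 s; final current I_∞ = ε/R = 27.9/61.0 = 0.4574 A.
I(t) = I_∞(1 − e^(−t/τ)) with t/τ = 0.761.
I = (0.4574)(1 − e^(−0.761)) = 0.2437 A.

I ≈ 244 mA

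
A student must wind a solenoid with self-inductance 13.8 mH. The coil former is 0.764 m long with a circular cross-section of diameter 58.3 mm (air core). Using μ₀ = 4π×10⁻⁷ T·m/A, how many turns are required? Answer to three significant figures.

N ≈ 1770 turns

A = π(d/2)² = π(2.915×10^-2 m)² = 2.669×10^-3 m².
From L = μ₀N²A/ℓ, N = √(Lℓ / (μ₀A)).
N = √[(1.380×10^-2)(0.764) / ((4π×10⁻⁷)×2.669×10^-3)] = √(3.143×10^6) ≈ 1772.8.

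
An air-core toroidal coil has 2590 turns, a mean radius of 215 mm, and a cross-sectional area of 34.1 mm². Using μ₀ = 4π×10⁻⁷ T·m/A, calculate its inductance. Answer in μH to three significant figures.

For a thin toroid, L = μ₀N²A/(2πR).
L = (4π×10⁻⁷)(2590)²(3.410×10^-5) / (2π×0.215 m) = 2.128×10^-4 H.

L ≈ 213 μH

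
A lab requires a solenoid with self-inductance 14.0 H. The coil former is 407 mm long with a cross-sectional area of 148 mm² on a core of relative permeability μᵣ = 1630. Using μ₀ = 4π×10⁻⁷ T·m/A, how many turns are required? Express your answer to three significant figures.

A = 148 mm² = 1.480×10^-4 m².
From L = μ₀μᵣN²A/ℓ, N = √(Lℓ / (μ₀μᵣA)).
N = √[(14)(0.407) / ((4π×10⁻⁷)(1630)×1.480×10^-4)] = √(1.880×10^7) ≈ 4335.4.

N ≈ 4340 turns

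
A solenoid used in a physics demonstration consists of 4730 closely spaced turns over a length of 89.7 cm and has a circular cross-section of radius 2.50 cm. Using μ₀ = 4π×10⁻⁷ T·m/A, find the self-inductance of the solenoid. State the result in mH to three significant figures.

A = πr² = π(2.500×10^-2 m)² = 1.963×10^-3 m².
For a long solenoid, L = μ₀N²A/ℓ.
L = (4π×10⁻⁷)(4730)²(1.963×10^-3)/(0.897 m) = 6.154×10^-2 H.

L ≈ 61.5 mH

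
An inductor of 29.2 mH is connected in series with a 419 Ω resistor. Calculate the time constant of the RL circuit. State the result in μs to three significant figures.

τ ≈ 69.7 μs

τ = L/R = (2.920×10^-2 H)/(419 Ω) = 6.969×10^-5 s.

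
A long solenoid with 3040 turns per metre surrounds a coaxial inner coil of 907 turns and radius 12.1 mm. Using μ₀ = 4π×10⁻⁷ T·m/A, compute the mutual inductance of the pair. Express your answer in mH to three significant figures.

M ≈ 1.59 mH

The outer solenoid produces a uniform field B₁ = μ₀n₁I₁ across the inner coil,
so the flux linkage is N₂Φ = N₂B₁A₂ = μ₀n₁N₂A₂·I₁, giving M = μ₀n₁N₂A₂.
A₂ = πr² = π(1.210×10^-2 m)² = 4.600×10^-4 m².
M = (4π×10⁻⁷)(3040)(907)(4.600×10^-4) = 1.594×10^-3 H.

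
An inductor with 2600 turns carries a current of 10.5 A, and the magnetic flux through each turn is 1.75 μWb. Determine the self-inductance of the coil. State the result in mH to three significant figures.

L ≈ 0.433 mH

Self-inductance is defined by L = NΦ_B/I (flux linkage over current).
L = (2600)(1.750×10^-6 Wb)/(10.5 A) = 4.333×10^-4 H.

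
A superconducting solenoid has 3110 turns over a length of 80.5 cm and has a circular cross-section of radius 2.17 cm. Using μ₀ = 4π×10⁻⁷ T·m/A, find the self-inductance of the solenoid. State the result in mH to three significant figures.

A = πr² = π(2.170×10^-2 m)² = 1.479×10^-3 m².
For a long solenoid, L = μ₀N²A/ℓ.
L = (4π×10⁻⁷)(3110)²(1.479×10^-3)/(0.805 m) = 2.234×10^-2 H.

L ≈ 22.3 mH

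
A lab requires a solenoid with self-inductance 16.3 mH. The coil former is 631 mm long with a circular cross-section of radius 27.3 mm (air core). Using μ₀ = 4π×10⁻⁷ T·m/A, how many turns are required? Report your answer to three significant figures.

A = πr² = π(2.730×10^-2 m)² = 2.341×10^-3 m².
From L = μ₀N²A/ℓ, N = √(Lℓ / (μ₀A)).
N = √[(1.630×10^-2)(0.631) / ((4π×10⁻⁷)×2.341×10^-3)] = √(3.496×10^6) ≈ 1869.7.

N ≈ 1870 turns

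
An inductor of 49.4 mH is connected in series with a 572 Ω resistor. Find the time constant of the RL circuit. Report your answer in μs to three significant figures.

τ = L/R = (4.940×10^-2 H)/(572 Ω) = 8.636×10^-5 s.

τ ≈ 86.4 μs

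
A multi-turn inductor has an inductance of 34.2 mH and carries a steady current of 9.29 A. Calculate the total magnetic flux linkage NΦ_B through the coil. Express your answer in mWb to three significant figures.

NΦ_B ≈ 318 mWb

From L = NΦ_B/I, the flux linkage is NΦ_B = LI.
NΦ_B = (3.420×10^-2 H)(9.29 A) = 0.3177 Wb.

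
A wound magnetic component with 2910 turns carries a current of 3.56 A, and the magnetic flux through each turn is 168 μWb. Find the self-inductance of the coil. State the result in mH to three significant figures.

L ≈ 137 mH

Self-inductance is defined by L = NΦ_B/I (flux linkage over current).
L = (2910)(1.680×10^-4 Wb)/(3.56 A) = 0.1373 H.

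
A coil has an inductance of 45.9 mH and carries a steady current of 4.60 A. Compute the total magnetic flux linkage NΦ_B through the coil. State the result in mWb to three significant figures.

NΦ_B ≈ 211 mWb

From L = NΦ_B/I, the flux linkage is NΦ_B = LI.
NΦ_B = (4.590×10^-2 H)(4.60 A) = 0.2111 Wb.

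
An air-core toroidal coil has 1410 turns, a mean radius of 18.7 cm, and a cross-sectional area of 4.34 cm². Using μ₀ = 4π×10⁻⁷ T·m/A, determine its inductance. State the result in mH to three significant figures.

For a thin toroid, L = μ₀N²A/(2πR).
L = (4π×10⁻⁷)(1410)²(4.340×10^-4) / (2π×0.187 m) = 9.228×10^-4 H.

L ≈ 0.923 mH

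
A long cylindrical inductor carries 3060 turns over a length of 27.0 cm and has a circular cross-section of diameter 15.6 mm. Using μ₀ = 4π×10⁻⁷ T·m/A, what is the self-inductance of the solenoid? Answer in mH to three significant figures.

A = π(d/2)² = π(7.800×10^-3 m)² = 1.911×10^-4 m².
For a long solenoid, L = μ₀N²A/ℓ.
L = (4π×10⁻⁷)(3060)²(1.911×10^-4)/(0.27 m) = 8.330×10^-3 H.

L ≈ 8.33 mH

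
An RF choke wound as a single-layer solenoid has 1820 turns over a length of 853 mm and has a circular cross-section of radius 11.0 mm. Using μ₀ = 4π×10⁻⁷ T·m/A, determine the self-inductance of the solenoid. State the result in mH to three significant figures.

A = πr² = π(1.100×10^-2 m)² = 3.801×10^-4 m².
For a long solenoid, L = μ₀N²A/ℓ.
L = (4π×10⁻⁷)(1820)²(3.801×10^-4)/(0.853 m) = 1.85498×10^-3 H.

L ≈ 1.85 mH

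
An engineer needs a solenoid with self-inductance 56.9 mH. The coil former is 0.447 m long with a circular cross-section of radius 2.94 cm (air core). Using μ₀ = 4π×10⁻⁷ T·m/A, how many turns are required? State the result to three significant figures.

A = πr² = π(2.940×10^-2 m)² = 2.715×10^-3 m².
From L = μ₀N²A/ℓ, N = √(Lℓ / (μ₀A)).
N = √[(5.690×10^-2)(0.447) / ((4π×10⁻⁷)×2.715×10^-3)] = √(7.454×10^6) ≈ 2730.1.

N ≈ 2730 turns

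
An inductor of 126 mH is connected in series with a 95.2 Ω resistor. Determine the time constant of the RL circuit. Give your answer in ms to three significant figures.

τ = L/R = (0.126 H)/(95.2 Ω) = 1.324×10^-3 s.

τ ≈ 1.32 ms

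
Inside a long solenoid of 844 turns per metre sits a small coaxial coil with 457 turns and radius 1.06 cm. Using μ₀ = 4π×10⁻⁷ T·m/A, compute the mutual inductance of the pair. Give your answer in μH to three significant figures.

M ≈ 171 μH

The outer solenoid produces a uniform field B₁ = μ₀n₁I₁ across the inner coil,
so the flux linkage is N₂Φ = N₂B₁A₂ = μ₀n₁N₂A₂·I₁, giving M = μ₀n₁N₂A₂.
A₂ = πr² = π(1.060×10^-2 m)² = 3.530×10^-4 m².
M = (4π×10⁻⁷)(844)(457)(3.530×10^-4) = 1.711×10^-4 H.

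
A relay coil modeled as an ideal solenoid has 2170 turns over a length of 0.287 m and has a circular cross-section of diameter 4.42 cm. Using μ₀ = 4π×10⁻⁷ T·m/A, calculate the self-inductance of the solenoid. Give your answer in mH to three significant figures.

L ≈ 31.6 mH

A = π(d/2)² = π(2.210×10^-2 m)² = 1.534×10^-3 m².
For a long solenoid, L = μ₀N²A/ℓ.
L = (4π×10⁻⁷)(2170)²(1.534×10^-3)/(0.287 m) = 3.164×10^-2 H.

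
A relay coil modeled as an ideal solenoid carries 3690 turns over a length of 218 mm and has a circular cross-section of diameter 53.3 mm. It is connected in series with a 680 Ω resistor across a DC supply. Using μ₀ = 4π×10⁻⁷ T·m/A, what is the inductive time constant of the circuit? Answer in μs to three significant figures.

τ ≈ 258 μs

A = π(d/2)² = π(2.665×10^-2 m)² = 2.231×10^-3 m².
L = μ₀N²A/ℓ = (4π×10⁻⁷)(3690)²(2.231×10^-3)/(0.218) = 0.1751 H.
τ = L/R = (0.1751)/(680) = 2.575×10^-4 s.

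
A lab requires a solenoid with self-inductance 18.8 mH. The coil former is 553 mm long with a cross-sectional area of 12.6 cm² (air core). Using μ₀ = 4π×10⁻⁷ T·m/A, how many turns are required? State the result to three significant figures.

N ≈ 2560 turns

A = 12.6 cm² = 1.260×10^-3 m².
From L = μ₀N²A/ℓ, N = √(Lℓ / (μ₀A)).
N = √[(1.880×10^-2)(0.553) / ((4π×10⁻⁷)×1.260×10^-3)] = √(6.566×10^6) ≈ 2562.4.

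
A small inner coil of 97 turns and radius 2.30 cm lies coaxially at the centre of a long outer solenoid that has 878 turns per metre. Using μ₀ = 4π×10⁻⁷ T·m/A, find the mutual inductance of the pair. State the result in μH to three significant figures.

The outer solenoid produces a uniform field B₁ = μ₀n₁I₁ across the inner coil,
so the flux linkage is N₂Φ = N₂B₁A₂ = μ₀n₁N₂A₂·I₁, giving M = μ₀n₁N₂A₂.
A₂ = πr² = π(2.300×10^-2 m)² = 1.662×10^-3 m².
M = (4π×10⁻⁷)(878)(97)(1.662×10^-3) = 1.779×10^-4 H.

M ≈ 178 μH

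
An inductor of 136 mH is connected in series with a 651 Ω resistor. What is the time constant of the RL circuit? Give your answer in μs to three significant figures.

τ ≈ 209 μs

τ = L/R = (0.136 H)/(651 Ω) = 2.089×10^-4 s.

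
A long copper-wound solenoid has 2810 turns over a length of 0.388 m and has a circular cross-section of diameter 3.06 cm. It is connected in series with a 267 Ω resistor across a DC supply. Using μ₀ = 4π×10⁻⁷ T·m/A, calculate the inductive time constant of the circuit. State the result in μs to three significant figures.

A = π(d/2)² = π(1.530×10^-2 m)² = 7.354×10^-4 m².
L = μ₀N²A/ℓ = (4π×10⁻⁷)(2810)²(7.354×10^-4)/(0.388) = 1.881×10^-2 H.
τ = L/R = (1.881×10^-2)/(267) = 7.044×10^-5 s.

τ ≈ 70.4 μs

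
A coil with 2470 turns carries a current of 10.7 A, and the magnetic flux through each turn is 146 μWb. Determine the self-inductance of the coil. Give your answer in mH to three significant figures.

L ≈ 33.7 mH

Self-inductance is defined by L = NΦ_B/I (flux linkage over current).
L = (2470)(1.460×10^-4 Wb)/(10.7 A) = 3.370×10^-2 H.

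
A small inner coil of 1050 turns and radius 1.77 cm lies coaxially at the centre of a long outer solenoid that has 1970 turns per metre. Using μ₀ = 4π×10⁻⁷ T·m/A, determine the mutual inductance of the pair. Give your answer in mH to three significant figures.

M ≈ 2.56 mH

The outer solenoid produces a uniform field B₁ = μ₀n₁I₁ across the inner coil,
so the flux linkage is N₂Φ = N₂B₁A₂ = μ₀n₁N₂A₂·I₁, giving M = μ₀n₁N₂A₂.
A₂ = πr² = π(1.770×10^-2 m)² = 9.842×10^-4 m².
M = (4π×10⁻⁷)(1970)(1050)(9.842×10^-4) = 2.558×10^-3 H.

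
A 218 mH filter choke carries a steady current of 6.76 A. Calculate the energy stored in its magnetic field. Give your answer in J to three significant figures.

U ≈ 4.98 J

Stored magnetic energy: U = ½LI².
U = ½(0.218 H)(6.76 A)² = 4.981 J.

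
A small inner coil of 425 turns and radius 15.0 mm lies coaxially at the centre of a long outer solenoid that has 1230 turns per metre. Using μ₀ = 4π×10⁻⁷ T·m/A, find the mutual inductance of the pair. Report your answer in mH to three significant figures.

M ≈ 0.464 mH

The outer solenoid produces a uniform field B₁ = μ₀n₁I₁ across the inner coil,
so the flux linkage is N₂Φ = N₂B₁A₂ = μ₀n₁N₂A₂·I₁, giving M = μ₀n₁N₂A₂.
A₂ = πr² = π(1.500×10^-2 m)² = 7.069×10^-4 m².
M = (4π×10⁻⁷)(1230)(425)(7.069×10^-4) = 4.643×10^-4 H.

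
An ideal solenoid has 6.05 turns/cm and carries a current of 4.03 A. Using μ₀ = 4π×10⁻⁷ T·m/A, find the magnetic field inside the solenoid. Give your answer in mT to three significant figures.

Inside a long solenoid, B = μ₀nI.
B = (4π×10⁻⁷)(605 m⁻¹)(4.03 A) = 3.064×10^-3 T.

B ≈ 3.06 mT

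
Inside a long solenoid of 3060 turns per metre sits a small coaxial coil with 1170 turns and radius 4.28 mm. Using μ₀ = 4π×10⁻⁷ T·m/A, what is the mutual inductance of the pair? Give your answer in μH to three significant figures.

The outer solenoid produces a uniform field B₁ = μ₀n₁I₁ across the inner coil,
so the flux linkage is N₂Φ = N₂B₁A₂ = μ₀n₁N₂A₂·I₁, giving M = μ₀n₁N₂A₂.
A₂ = πr² = π(4.280×10^-3 m)² = 5.7549×10^-5 m².
M = (4π×10⁻⁷)(3060)(1170)(5.7549×10^-5) = 2.589×10^-4 H.

M ≈ 259 μH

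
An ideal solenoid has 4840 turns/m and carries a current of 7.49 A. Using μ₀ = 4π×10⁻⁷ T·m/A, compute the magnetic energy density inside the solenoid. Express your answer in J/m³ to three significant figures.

B = μ₀nI = (4π×10⁻⁷)(4.840×10^3)(7.49) = 4.556×10^-2 T.
u = B²/(2μ₀) = (4.556×10^-2)²/(2×4π×10⁻⁷) = 825.7 J/m³.

u ≈ 826 J/m³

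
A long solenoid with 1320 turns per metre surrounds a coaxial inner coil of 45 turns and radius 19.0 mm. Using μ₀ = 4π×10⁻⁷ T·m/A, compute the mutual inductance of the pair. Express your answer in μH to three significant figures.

The outer solenoid produces a uniform field B₁ = μ₀n₁I₁ across the inner coil,
so the flux linkage is N₂Φ = N₂B₁A₂ = μ₀n₁N₂A₂·I₁, giving M = μ₀n₁N₂A₂.
A₂ = πr² = π(1.900×10^-2 m)² = 1.134×10^-3 m².
M = (4π×10⁻⁷)(1320)(45)(1.134×10^-3) = 8.466×10^-5 H.

M ≈ 84.7 μH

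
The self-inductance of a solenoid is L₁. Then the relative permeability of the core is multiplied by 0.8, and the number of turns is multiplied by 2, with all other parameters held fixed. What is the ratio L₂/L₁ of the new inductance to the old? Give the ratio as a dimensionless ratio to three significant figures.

L₂/L₁ = 3.20

For a solenoid, L ∝ μᵣN²A/ℓ.
L₂/L₁ = (0.8) × (2)^2 = 3.20.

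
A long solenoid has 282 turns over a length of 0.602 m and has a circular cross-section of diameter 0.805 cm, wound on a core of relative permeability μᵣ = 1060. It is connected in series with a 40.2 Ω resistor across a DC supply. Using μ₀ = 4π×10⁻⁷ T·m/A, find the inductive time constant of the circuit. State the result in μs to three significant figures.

A = π(d/2)² = π(4.025×10^-3 m)² = 5.090×10^-5 m².
L = μ₀μᵣN²A/ℓ = (4π×10⁻⁷)(1060)(282)²(5.090×10^-5)/(0.602) = 8.956×10^-3 H.
τ = L/R = (8.956×10^-3)/(40.2) = 2.228×10^-4 s.

τ ≈ 223 μs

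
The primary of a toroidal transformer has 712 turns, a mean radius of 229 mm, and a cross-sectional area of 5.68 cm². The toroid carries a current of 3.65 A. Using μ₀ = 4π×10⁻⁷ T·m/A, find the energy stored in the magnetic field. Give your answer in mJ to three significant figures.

L = μ₀N²A/(2πR) = (4π×10⁻⁷)(712)²(5.680×10^-4)/(2π×0.229) = 2.5148×10^-4 H.
U = ½LI² = ½(2.5148×10^-4)(3.65)² = 1.675×10^-3 J.

U ≈ 1.68 mJ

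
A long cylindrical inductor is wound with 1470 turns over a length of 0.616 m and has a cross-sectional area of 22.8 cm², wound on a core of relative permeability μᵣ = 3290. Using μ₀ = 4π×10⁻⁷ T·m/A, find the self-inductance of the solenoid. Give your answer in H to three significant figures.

L ≈ 33.1 H

A = 22.8 cm² = 2.280×10^-3 m².
For a long solenoid, L = μ₀μᵣN²A/ℓ.
L = (4π×10⁻⁷)(3290)(1470)²(2.280×10^-3)/(0.616 m) = 33.07 H.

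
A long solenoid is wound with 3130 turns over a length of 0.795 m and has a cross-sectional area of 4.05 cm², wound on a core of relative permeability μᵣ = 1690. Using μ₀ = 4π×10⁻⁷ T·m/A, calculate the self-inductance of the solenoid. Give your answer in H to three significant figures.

A = 4.05 cm² = 4.050×10^-4 m².
For a long solenoid, L = μ₀μᵣN²A/ℓ.
L = (4π×10⁻⁷)(1690)(3130)²(4.050×10^-4)/(0.795 m) = 10.6 H.

L ≈ 10.6 H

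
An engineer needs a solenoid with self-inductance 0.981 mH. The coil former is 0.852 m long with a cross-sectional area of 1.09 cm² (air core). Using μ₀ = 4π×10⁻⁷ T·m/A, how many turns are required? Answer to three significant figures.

A = 1.09 cm² = 1.090×10^-4 m².
From L = μ₀N²A/ℓ, N = √(Lℓ / (μ₀A)).
N = √[(9.810×10^-4)(0.852) / ((4π×10⁻⁷)×1.090×10^-4)] = √(6.102×10^6) ≈ 2470.2.

N ≈ 2470 turns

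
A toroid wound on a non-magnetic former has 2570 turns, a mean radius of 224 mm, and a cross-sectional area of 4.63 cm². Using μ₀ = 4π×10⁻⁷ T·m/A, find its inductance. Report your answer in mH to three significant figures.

L ≈ 2.73 mH

For a thin toroid, L = μ₀N²A/(2πR).
L = (4π×10⁻⁷)(2570)²(4.630×10^-4) / (2π×0.224 m) = 2.730×10^-3 H.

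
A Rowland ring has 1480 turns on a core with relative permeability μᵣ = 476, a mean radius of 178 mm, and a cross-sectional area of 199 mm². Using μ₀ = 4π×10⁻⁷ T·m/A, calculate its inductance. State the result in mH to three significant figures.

For a thin toroid, L = μ₀μᵣN²A/(2πR).
L = (4π×10⁻⁷)(476)(1480)²(1.990×10^-4) / (2π×0.178 m) = 0.2331 H.

L ≈ 233 mH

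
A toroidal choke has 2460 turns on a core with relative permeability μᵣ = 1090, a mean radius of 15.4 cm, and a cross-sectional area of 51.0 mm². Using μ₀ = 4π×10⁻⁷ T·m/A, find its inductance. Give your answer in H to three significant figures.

For a thin toroid, L = μ₀μᵣN²A/(2πR).
L = (4π×10⁻⁷)(1090)(2460)²(5.100×10^-5) / (2π×0.154 m) = 0.4369 H.

L ≈ 0.437 H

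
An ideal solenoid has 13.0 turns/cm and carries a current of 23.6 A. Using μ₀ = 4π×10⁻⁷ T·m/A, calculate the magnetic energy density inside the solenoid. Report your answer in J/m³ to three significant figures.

B = μ₀nI = (4π×10⁻⁷)(1.300×10^3)(23.6) = 3.855×10^-2 T.
u = B²/(2μ₀) = (3.855×10^-2)²/(2×4π×10⁻⁷) = 591.4 J/m³.

u ≈ 591 J/m³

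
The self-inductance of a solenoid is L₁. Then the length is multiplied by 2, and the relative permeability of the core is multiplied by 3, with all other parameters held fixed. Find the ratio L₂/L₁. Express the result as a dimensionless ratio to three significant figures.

L₂/L₁ = 1.50

For a solenoid, L ∝ μᵣN²A/ℓ.
L₂/L₁ = (2)^-1 × (3) = 1.50.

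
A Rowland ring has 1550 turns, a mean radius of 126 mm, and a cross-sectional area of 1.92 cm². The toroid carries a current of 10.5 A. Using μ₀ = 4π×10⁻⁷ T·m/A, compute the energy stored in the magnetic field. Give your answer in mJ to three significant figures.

U ≈ 40.4 mJ

L = μ₀N²A/(2πR) = (4π×10⁻⁷)(1550)²(1.920×10^-4)/(2π×0.126) = 7.322×10^-4 H.
U = ½LI² = ½(7.322×10^-4)(10.5)² = 4.036×10^-2 J.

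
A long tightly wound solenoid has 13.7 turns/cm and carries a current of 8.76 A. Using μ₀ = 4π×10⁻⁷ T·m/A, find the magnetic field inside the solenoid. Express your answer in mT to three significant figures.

B ≈ 15.1 mT

Inside a long solenoid, B = μ₀nI.
B = (4π×10⁻⁷)(1.370×10^3 m⁻¹)(8.76 A) = 1.508×10^-2 T.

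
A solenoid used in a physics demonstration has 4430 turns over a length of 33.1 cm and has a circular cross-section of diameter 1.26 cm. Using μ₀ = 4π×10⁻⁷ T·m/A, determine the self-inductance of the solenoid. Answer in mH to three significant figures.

L ≈ 9.29 mH

A = π(d/2)² = π(6.300×10^-3 m)² = 1.247×10^-4 m².
For a long solenoid, L = μ₀N²A/ℓ.
L = (4π×10⁻⁷)(4430)²(1.247×10^-4)/(0.331 m) = 9.290×10^-3 H.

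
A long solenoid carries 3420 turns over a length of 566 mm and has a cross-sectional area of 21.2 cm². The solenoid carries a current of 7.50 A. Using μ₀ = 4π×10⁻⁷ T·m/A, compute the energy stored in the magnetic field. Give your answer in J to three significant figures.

U ≈ 1.55 J

A = 21.2 cm² = 2.120×10^-3 m².
L = μ₀N²A/ℓ = (4π×10⁻⁷)(3420)²(2.120×10^-3)/(0.566) = 5.505×10^-2 H.
U = ½LI² = ½(5.505×10^-2)(7.50)² = 1.548 J.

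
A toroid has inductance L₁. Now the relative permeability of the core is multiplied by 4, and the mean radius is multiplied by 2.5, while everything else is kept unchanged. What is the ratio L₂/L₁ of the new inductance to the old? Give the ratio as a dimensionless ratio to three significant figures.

L₂/L₁ = 1.60

For a toroid, L ∝ μᵣN²A/R.
L₂/L₁ = (4) × (2.5)^-1 = 1.60.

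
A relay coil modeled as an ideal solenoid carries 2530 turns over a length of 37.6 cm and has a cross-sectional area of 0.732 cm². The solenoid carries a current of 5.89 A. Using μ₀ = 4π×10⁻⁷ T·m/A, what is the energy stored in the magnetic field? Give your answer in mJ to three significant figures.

U ≈ 27.2 mJ

A = 0.732 cm² = 7.320×10^-5 m².
L = μ₀N²A/ℓ = (4π×10⁻⁷)(2530)²(7.320×10^-5)/(0.376) = 1.566×10^-3 H.
U = ½LI² = ½(1.566×10^-3)(5.89)² = 2.716×10^-2 J.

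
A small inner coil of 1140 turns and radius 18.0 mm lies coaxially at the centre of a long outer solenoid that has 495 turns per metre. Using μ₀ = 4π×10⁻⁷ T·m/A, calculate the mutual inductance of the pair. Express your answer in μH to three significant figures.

M ≈ 722 μH

The outer solenoid produces a uniform field B₁ = μ₀n₁I₁ across the inner coil,
so the flux linkage is N₂Φ = N₂B₁A₂ = μ₀n₁N₂A₂·I₁, giving M = μ₀n₁N₂A₂.
A₂ = πr² = π(1.800×10^-2 m)² = 1.018×10^-3 m².
M = (4π×10⁻⁷)(495)(1140)(1.018×10^-3) = 7.218×10^-4 H.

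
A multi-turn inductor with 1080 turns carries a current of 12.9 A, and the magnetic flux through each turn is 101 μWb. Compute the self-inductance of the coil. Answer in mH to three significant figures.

L ≈ 8.46 mH

Self-inductance is defined by L = NΦ_B/I (flux linkage over current).
L = (1080)(1.010×10^-4 Wb)/(12.9 A) = 8.456×10^-3 H.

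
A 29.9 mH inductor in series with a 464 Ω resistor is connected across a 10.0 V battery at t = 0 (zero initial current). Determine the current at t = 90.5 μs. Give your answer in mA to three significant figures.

τ = L/R = 2.990×10^-2/464 = 6.444×10^-5 s; final current I_∞ = ε/R = 10.0/464 = 2.155×10^-2 A.
I(t) = I_∞(1 − e^(−t/τ)) with t/τ = 1.404.
I = (2.155×10^-2)(1 − e^(−1.404)) = 1.626×10^-2 A.

I ≈ 16.3 mA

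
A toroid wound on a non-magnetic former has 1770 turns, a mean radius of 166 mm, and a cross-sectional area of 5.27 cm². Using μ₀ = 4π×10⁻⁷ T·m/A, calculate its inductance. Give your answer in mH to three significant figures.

For a thin toroid, L = μ₀N²A/(2πR).
L = (4π×10⁻⁷)(1770)²(5.270×10^-4) / (2π×0.166 m) = 1.989×10^-3 H.

L ≈ 1.99 mH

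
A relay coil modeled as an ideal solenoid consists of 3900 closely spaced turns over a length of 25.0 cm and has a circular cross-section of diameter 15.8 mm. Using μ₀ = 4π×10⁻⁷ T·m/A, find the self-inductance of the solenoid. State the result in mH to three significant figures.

L ≈ 15.0 mH

A = π(d/2)² = π(7.900×10^-3 m)² = 1.961×10^-4 m².
For a long solenoid, L = μ₀N²A/ℓ.
L = (4π×10⁻⁷)(3900)²(1.961×10^-4)/(0.25 m) = 1.499×10^-2 H.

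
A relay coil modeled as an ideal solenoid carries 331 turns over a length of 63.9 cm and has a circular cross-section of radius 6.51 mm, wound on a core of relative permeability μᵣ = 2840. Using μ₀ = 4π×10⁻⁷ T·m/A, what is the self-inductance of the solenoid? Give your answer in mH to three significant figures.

A = πr² = π(6.510×10^-3 m)² = 1.331×10^-4 m².
For a long solenoid, L = μ₀μᵣN²A/ℓ.
L = (4π×10⁻⁷)(2840)(331)²(1.331×10^-4)/(0.639 m) = 8.147×10^-2 H.

L ≈ 81.5 mH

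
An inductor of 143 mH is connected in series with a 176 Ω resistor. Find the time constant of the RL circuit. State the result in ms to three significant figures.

τ ≈ 0.813 ms

τ = L/R = (0.143 H)/(176 Ω) = 8.125×10^-4 s.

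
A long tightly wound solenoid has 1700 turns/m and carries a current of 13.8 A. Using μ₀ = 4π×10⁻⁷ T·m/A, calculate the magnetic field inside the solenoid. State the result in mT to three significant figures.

B ≈ 29.5 mT

Inside a long solenoid, B = μ₀nI.
B = (4π×10⁻⁷)(1.700×10^3 m⁻¹)(13.8 A) = 2.948×10^-2 T.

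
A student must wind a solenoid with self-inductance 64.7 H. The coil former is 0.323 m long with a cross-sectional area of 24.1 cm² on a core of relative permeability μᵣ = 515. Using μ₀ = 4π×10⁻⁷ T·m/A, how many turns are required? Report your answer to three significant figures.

N ≈ 3660 turns

A = 24.1 cm² = 2.410×10^-3 m².
From L = μ₀μᵣN²A/ℓ, N = √(Lℓ / (μ₀μᵣA)).
N = √[(64.7)(0.323) / ((4π×10⁻⁷)(515)×2.410×10^-3)] = √(1.340×10^7) ≈ 3660.5.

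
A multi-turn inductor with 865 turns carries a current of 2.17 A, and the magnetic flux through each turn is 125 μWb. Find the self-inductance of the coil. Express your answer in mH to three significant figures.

L ≈ 49.8 mH

Self-inductance is defined by L = NΦ_B/I (flux linkage over current).
L = (865)(1.250×10^-4 Wb)/(2.17 A) = 4.983×10^-2 H.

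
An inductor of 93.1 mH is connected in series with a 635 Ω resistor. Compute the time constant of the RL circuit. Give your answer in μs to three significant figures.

τ = L/R = (9.310×10^-2 H)/(635 Ω) = 1.466×10^-4 s.

τ ≈ 147 μs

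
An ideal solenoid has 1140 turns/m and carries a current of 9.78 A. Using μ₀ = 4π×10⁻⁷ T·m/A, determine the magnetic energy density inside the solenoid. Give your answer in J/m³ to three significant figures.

B = μ₀nI = (4π×10⁻⁷)(1.140×10^3)(9.78) = 1.401×10^-2 T.
u = B²/(2μ₀) = (1.401×10^-2)²/(2×4π×10⁻⁷) = 78.1 J/m³.

u ≈ 78.1 J/m³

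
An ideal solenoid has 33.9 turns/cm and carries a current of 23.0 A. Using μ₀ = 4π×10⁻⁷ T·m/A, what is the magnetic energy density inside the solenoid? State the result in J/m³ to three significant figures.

u ≈ 3820 J/m³

B = μ₀nI = (4π×10⁻⁷)(3.390×10^3)(23.0) = 9.798×10^-2 T.
u = B²/(2μ₀) = (9.798×10^-2)²/(2×4π×10⁻⁷) = 3.820×10^3 J/m³.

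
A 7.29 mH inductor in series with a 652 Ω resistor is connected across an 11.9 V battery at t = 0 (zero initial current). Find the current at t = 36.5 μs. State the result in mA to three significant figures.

τ = L/R = 7.290×10^-3/652 = 1.118×10^-5 s; final current I_∞ = ε/R = 11.9/652 = 1.825×10^-2 A.
I(t) = I_∞(1 − e^(−t/τ)) with t/τ = 3.264.
I = (1.825×10^-2)(1 − e^(−3.264)) = 1.755×10^-2 A.

I ≈ 17.6 mA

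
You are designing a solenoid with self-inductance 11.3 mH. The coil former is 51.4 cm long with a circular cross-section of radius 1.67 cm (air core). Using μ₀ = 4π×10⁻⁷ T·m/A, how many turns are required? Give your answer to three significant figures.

N ≈ 2300 turns

A = πr² = π(1.670×10^-2 m)² = 8.762×10^-4 m².
From L = μ₀N²A/ℓ, N = √(Lℓ / (μ₀A)).
N = √[(1.130×10^-2)(0.514) / ((4π×10⁻⁷)×8.762×10^-4)] = √(5.275×10^6) ≈ 2296.8.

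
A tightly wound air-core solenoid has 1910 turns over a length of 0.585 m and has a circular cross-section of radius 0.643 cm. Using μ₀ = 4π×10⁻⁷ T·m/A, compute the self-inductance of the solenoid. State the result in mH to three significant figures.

A = πr² = π(6.430×10^-3 m)² = 1.299×10^-4 m².
For a long solenoid, L = μ₀N²A/ℓ.
L = (4π×10⁻⁷)(1910)²(1.299×10^-4)/(0.585 m) = 1.018×10^-3 H.

L ≈ 1.02 mH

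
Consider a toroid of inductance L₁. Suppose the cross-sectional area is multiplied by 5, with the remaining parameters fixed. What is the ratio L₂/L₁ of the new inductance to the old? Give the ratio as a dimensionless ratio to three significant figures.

L₂/L₁ = 5.00

For a toroid, L ∝ μᵣN²A/R.
L₂/L₁ = (5) = 5.00.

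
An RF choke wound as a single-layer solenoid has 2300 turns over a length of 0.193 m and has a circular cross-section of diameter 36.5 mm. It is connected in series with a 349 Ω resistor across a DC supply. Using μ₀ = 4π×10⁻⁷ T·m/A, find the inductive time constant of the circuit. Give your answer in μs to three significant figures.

τ ≈ 103 μs

A = π(d/2)² = π(1.825×10^-2 m)² = 1.046×10^-3 m².
L = μ₀N²A/ℓ = (4π×10⁻⁷)(2300)²(1.046×10^-3)/(0.193) = 3.604×10^-2 H.
τ = L/R = (3.604×10^-2)/(349) = 1.033×10^-4 s.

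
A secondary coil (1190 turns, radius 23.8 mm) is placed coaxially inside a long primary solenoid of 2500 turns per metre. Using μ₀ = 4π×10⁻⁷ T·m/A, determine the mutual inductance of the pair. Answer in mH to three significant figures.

The outer solenoid produces a uniform field B₁ = μ₀n₁I₁ across the inner coil,
so the flux linkage is N₂Φ = N₂B₁A₂ = μ₀n₁N₂A₂·I₁, giving M = μ₀n₁N₂A₂.
A₂ = πr² = π(2.380×10^-2 m)² = 1.780×10^-3 m².
M = (4π×10⁻⁷)(2500)(1190)(1.780×10^-3) = 6.653×10^-3 H.

M ≈ 6.65 mH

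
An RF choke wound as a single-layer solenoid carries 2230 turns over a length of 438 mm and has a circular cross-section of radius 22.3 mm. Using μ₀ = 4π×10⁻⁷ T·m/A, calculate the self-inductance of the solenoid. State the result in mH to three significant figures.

L ≈ 22.3 mH

A = πr² = π(2.230×10^-2 m)² = 1.562×10^-3 m².
For a long solenoid, L = μ₀N²A/ℓ.
L = (4π×10⁻⁷)(2230)²(1.562×10^-3)/(0.438 m) = 2.229×10^-2 H.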